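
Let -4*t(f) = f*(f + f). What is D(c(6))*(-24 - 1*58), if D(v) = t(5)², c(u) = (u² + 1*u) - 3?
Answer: -25625/2 ≈ -12813.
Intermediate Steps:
t(f) = -f²/2 (t(f) = -f*(f + f)/4 = -f*2*f/4 = -f²/2)
c(u) = -3 + u + u² (c(u) = (u² + u) - 3 = (u + u²) - 3 = -3 + u + u²)
D(v) = 625/4 (D(v) = (-½*5²)² = (-½*25)² = (-25/2)² = 625/4)
D(c(6))*(-24 - 1*58) = 625*(-24 - 1*58)/4 = 625*(-24 - 58)/4 = (625/4)*(-82) = -25625/2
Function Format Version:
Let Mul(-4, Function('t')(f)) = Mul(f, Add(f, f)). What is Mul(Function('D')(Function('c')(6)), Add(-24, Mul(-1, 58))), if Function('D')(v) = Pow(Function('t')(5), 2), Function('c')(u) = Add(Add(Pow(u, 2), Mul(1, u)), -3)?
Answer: Rational(-25625, 2) ≈ -12813.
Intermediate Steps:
Function('t')(f) = Mul(Rational(-1, 2), Pow(f, 2)) (Function('t')(f) = Mul(Rational(-1, 4), Mul(f, Add(f, f))) = Mul(Rational(-1, 4), Mul(f, Mul(2, f))) = Mul(Rational(-1, 4), Mul(2, Pow(f, 2))) = Mul(Rational(-1, 2), Pow(f, 2)))
Function('c')(u) = Add(-3, u, Pow(u, 2)) (Function('c')(u) = Add(Add(Pow(u, 2), u), -3) = Add(Add(u, Pow(u, 2)), -3) = Add(-3, u, Pow(u, 2)))
Function('D')(v) = Rational(625, 4) (Function('D')(v) = Pow(Mul(Rational(-1, 2), Pow(5, 2)), 2) = Pow(Mul(Rational(-1, 2), 25), 2) = Pow(Rational(-25, 2), 2) = Rational(625, 4))
Mul(Function('D')(Function('c')(6)), Add(-24, Mul(-1, 58))) = Mul(Rational(625, 4), Add(-24, Mul(-1, 58))) = Mul(Rational(625, 4), Add(-24, -58)) = Mul(Rational(625, 4), -82) = Rational(-25625, 2)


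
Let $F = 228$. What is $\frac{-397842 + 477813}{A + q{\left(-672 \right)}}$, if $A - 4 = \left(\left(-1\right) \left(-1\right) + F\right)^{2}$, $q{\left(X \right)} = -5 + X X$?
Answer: $\frac{26657}{168008} \approx 0.15867$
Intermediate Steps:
$q{\left(X \right)} = -5 + X^{2}$
$A = 52445$ ($A = 4 + \left(\left(-1\right) \left(-1\right) + 228\right)^{2} = 4 + \left(1 + 228\right)^{2} = 4 + 229^{2} = 4 + 52441 = 52445$)
$\frac{-397842 + 477813}{A + q{\left(-672 \right)}} = \frac{-397842 + 477813}{52445 - \left(5 - \left(-672\right)^{2}\right)} = \frac{79971}{52445 + \left(-5 + 451584\right)} = \frac{79971}{52445 + 451579} = \frac{79971}{504024} = 79971 \cdot \frac{1}{504024} = \frac{26657}{168008}$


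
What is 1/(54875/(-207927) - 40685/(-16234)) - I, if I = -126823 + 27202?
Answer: 754001774343063/7568669245 ≈ 99622.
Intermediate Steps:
I = -99621
1/(54875/(-207927) - 40685/(-16234)) - I = 1/(54875/(-207927) - 40685/(-16234)) - 1*(-99621) = 1/(54875*(-1/207927) - 40685*(-1/16234)) + 99621 = 1/(-54875/207927 + 40685/16234) + 99621 = 1/(7568669245/3375486918) + 99621 = 3375486918/7568669245 + 99621 = 754001774343063/7568669245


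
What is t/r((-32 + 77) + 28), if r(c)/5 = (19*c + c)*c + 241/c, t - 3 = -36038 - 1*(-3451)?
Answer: -2378632/38902905 ≈ -0.061143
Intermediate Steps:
t = -32584 (t = 3 + (-36038 - 1*(-3451)) = 3 + (-36038 + 3451) = 3 - 32587 = -32584)
r(c) = 100*c² + 1205/c (r(c) = 5*((19*c + c)*c + 241/c) = 5*((20*c)*c + 241/c) = 5*(20*c² + 241/c) = 100*c² + 1205/c)
t/r((-32 + 77) + 28) = -32584*((-32 + 77) + 28)/(5*(241 + 20*((-32 + 77) + 28)³)) = -32584*(45 + 28)/(5*(241 + 20*(45 + 28)³)) = -32584*73/(5*(241 + 20*73³)) = -32584*73/(5*(241 + 20*389017)) = -32584*73/(5*(241 + 7780340)) = -32584/(5*(1/73)*7780581) = -32584/38902905/73 = -32584*73/38902905 = -2378632/38902905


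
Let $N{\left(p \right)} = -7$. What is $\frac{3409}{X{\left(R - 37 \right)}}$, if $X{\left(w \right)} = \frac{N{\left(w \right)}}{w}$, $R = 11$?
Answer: $12662$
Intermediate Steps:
$X{\left(w \right)} = - \frac{7}{w}$
$\frac{3409}{X{\left(R - 37 \right)}} = \frac{3409}{\left(-7\right) \frac{1}{11 - 37}} = \frac{3409}{\left(-7\right) \frac{1}{-26}} = \frac{3409}{\left(-7\right) \left(- \frac{1}{26}\right)} = \frac{3409}{\frac{7}{26}} = 3409 \cdot \frac{26}{7} = 12662$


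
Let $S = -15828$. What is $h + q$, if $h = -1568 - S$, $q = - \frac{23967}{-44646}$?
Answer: $\frac{212225309}{14882} \approx 14261.0$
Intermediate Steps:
$q = \frac{7989}{14882}$ ($q = \left(-23967\right) \left(- \frac{1}{44646}\right) = \frac{7989}{14882} \approx 0.53682$)
$h = 14260$ ($h = -1568 - -15828 = -1568 + 15828 = 14260$)
$h + q = 14260 + \frac{7989}{14882} = \frac{212225309}{14882}$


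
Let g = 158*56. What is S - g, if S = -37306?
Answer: -46154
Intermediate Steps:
g = 8848
S - g = -37306 - 1*8848 = -37306 - 8848 = -46154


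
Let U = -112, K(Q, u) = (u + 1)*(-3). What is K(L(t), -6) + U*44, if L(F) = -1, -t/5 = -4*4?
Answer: -4913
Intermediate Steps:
t = 80 (t = -(-20)*4 = -5*(-16) = 80)
K(Q, u) = -3 - 3*u (K(Q, u) = (1 + u)*(-3) = -3 - 3*u)
K(L(t), -6) + U*44 = (-3 - 3*(-6)) - 112*44 = (-3 + 18) - 4928 = 15 - 4928 = -4913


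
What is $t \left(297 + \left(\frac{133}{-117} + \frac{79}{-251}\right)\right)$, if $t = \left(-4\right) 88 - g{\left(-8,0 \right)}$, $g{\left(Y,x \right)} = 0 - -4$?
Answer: $- \frac{3089856788}{29367} \approx -1.0522 \cdot 10^{5}$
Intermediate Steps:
$g{\left(Y,x \right)} = 4$ ($g{\left(Y,x \right)} = 0 + 4 = 4$)
$t = -356$ ($t = \left(-4\right) 88 - 4 = -352 - 4 = -356$)
$t \left(297 + \left(\frac{133}{-117} + \frac{79}{-251}\right)\right) = - 356 \left(297 + \left(\frac{133}{-117} + \frac{79}{-251}\right)\right) = - 356 \left(297 + \left(133 \left(- \frac{1}{117}\right) + 79 \left(- \frac{1}{251}\right)\right)\right) = - 356 \left(297 - \frac{42626}{29367}\right) = \left(-356\right) \frac{8679373}{29367} = - \frac{3089856788}{29367}$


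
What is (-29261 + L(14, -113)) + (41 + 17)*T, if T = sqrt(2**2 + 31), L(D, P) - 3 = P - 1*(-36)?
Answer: -29335 + 58*sqrt(35) ≈ -28992.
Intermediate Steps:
L(D, P) = 39 + P (L(D, P) = 3 + (P - 1*(-36)) = 3 + (P + 36) = 3 + (36 + P) = 39 + P)
T = sqrt(35) (T = sqrt(4 + 31) = sqrt(35) ≈ 5.9161)
(-29261 + L(14, -113)) + (41 + 17)*T = (-29261 + (39 - 113)) + (41 + 17)*sqrt(35) = (-29261 - 74) + 58*sqrt(35) = -29335 + 58*sqrt(35)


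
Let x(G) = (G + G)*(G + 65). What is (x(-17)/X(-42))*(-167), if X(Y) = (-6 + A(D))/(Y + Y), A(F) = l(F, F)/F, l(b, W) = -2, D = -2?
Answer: 22893696/5 ≈ 4.5787e+6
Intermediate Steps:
A(F) = -2/F
x(G) = 2*G*(65 + G) (x(G) = (2*G)*(65 + G) = 2*G*(65 + G))
X(Y) = -5/(2*Y) (X(Y) = (-6 - 2/(-2))/(Y + Y) = (-6 - 2*(-½))/((2*Y)) = (-6 + 1)*(1/(2*Y)) = -5/(2*Y))
(x(-17)/X(-42))*(-167) = ((2*(-17)*(65 - 17))/((-5/2/(-42))))*(-167) = ((2*(-17)*48)/((-5/2*(-1/42))))*(-167) = -1632/5/84*(-167) = -1632*84/5*(-167) = -137088/5*(-167) = 22893696/5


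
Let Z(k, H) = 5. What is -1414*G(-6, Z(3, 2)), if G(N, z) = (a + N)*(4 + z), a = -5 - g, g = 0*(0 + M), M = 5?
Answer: 139986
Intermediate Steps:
g = 0 (g = 0*(0 + 5) = 0*5 = 0)
a = -5 (a = -5 - 1*0 = -5 + 0 = -5)
G(N, z) = (-5 + N)*(4 + z)
-1414*G(-6, Z(3, 2)) = -1414*(-20 - 5*5 + 4*(-6) - 6*5) = -1414*(-20 - 25 - 24 - 30) = -1414*(-99) = 139986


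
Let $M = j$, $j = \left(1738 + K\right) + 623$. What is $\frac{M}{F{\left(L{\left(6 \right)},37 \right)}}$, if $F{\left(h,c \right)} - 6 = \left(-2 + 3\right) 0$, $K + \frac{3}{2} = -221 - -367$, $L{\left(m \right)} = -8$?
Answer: $\frac{5011}{12} \approx 417.58$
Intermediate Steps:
$K = \frac{289}{2}$ ($K = - \frac{3}{2} - -146 = - \frac{3}{2} + \left(-221 + 367\right) = - \frac{3}{2} + 146 = \frac{289}{2} \approx 144.5$)
$F{\left(h,c \right)} = 6$ ($F{\left(h,c \right)} = 6 + \left(-2 + 3\right) 0 = 6 + 1 \cdot 0 = 6 + 0 = 6$)
$j = \frac{5011}{2}$ ($j = \left(1738 + \frac{289}{2}\right) + 623 = \frac{3765}{2} + 623 = \frac{5011}{2} \approx 2505.5$)
$M = \frac{5011}{2} \approx 2505.5$
$\frac{M}{F{\left(L{\left(6 \right)},37 \right)}} = \frac{5011}{2 \cdot 6} = \frac{5011}{2} \cdot \frac{1}{6} = \frac{5011}{12}$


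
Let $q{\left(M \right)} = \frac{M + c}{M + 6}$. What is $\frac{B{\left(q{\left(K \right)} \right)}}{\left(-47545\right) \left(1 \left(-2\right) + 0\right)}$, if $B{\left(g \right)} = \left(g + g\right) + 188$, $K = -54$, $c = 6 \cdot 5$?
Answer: $\frac{189}{95090} \approx 0.0019876$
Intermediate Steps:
$c = 30$
$q{\left(M \right)} = \frac{30 + M}{6 + M}$ ($q{\left(M \right)} = \frac{M + 30}{M + 6} = \frac{30 + M}{6 + M}$)
$B{\left(g \right)} = 188 + 2 g$ ($B{\left(g \right)} = 2 g + 188 = 188 + 2 g$)
$\frac{B{\left(q{\left(K \right)} \right)}}{\left(-47545\right) \left(1 \left(-2\right) + 0\right)} = \frac{188 + 2 \frac{30 - 54}{6 - 54}}{\left(-47545\right) \left(1 \left(-2\right) + 0\right)} = \frac{188 + 2 \frac{1}{-48} \left(-24\right)}{\left(-47545\right) \left(-2 + 0\right)} = \frac{188 + 2 \left(\left(- \frac{1}{48}\right) \left(-24\right)\right)}{\left(-47545\right) \left(-2\right)} = \frac{188 + 2 \cdot \frac{1}{2}}{95090} = \left(188 + 1\right) \frac{1}{95090} = 189 \cdot \frac{1}{95090} = \frac{189}{95090}$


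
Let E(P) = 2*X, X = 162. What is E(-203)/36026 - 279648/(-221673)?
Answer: 1691070150/1330998583 ≈ 1.2705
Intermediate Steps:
E(P) = 324 (E(P) = 2*162 = 324)
E(-203)/36026 - 279648/(-221673) = 324/36026 - 279648/(-221673) = 324*(1/36026) - 279648*(-1/221673) = 162/18013 + 93216/73891 = 1691070150/1330998583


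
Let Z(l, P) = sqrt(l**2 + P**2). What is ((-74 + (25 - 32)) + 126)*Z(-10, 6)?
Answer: 90*sqrt(34) ≈ 524.79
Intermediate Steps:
Z(l, P) = sqrt(P**2 + l**2)
((-74 + (25 - 32)) + 126)*Z(-10, 6) = ((-74 + (25 - 32)) + 126)*sqrt(6**2 + (-10)**2) = ((-74 - 7) + 126)*sqrt(36 + 100) = (-81 + 126)*sqrt(136) = 45*(2*sqrt(34)) = 90*sqrt(34)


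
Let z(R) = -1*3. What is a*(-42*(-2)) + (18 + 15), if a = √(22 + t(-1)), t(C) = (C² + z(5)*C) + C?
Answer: 453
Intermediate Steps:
z(R) = -3
t(C) = C² - 2*C (t(C) = (C² - 3*C) + C = C² - 2*C)
a = 5 (a = √(22 - (-2 - 1)) = √(22 - 1*(-3)) = √(22 + 3) = √25 = 5)
a*(-42*(-2)) + (18 + 15) = 5*(-42*(-2)) + (18 + 15) = 5*(-7*(-12)) + 33 = 5*84 + 33 = 420 + 33 = 453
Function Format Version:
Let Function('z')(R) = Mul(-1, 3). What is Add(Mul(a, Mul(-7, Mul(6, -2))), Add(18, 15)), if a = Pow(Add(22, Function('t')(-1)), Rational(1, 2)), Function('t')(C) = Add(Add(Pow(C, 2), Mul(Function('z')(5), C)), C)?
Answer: 453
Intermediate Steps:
Function('z')(R) = -3
Function('t')(C) = Add(Pow(C, 2), Mul(-2, C)) (Function('t')(C) = Add(Add(Pow(C, 2), Mul(-3, C)), C) = Add(Pow(C, 2), Mul(-2, C)))
a = 5 (a = Pow(Add(22, Mul(-1, Add(-2, -1))), Rational(1, 2)) = Pow(Add(22, Mul(-1, -3)), Rational(1, 2)) = Pow(Add(22, 3), Rational(1, 2)) = Pow(25, Rational(1, 2)) = 5)
Add(Mul(a, Mul(-7, Mul(6, -2))), Add(18, 15)) = Add(Mul(5, Mul(-7, Mul(6, -2))), Add(18, 15)) = Add(Mul(5, Mul(-7, -12)), 33) = Add(Mul(5, 84), 33) = Add(420, 33) = 453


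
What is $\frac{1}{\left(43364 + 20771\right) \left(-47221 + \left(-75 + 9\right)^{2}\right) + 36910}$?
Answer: $- \frac{1}{2749109865} \approx -3.6375 \cdot 10^{-10}$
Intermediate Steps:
$\frac{1}{\left(43364 + 20771\right) \left(-47221 + \left(-75 + 9\right)^{2}\right) + 36910} = \frac{1}{64135 \left(-47221 + \left(-66\right)^{2}\right) + 36910} = \frac{1}{64135 \left(-47221 + 4356\right) + 36910} = \frac{1}{64135 \left(-42865\right) + 36910} = \frac{1}{-2749146775 + 36910} = \frac{1}{-2749109865} = - \frac{1}{2749109865}$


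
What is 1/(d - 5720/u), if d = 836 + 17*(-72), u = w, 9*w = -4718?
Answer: -2359/889552 ≈ -0.0026519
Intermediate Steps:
w = -4718/9 (w = (⅑)*(-4718) = -4718/9 ≈ -524.22)
u = -4718/9 ≈ -524.22
d = -388 (d = 836 - 1224 = -388)
1/(d - 5720/u) = 1/(-388 - 5720/(-4718/9)) = 1/(-388 - 5720*(-9/4718)) = 1/(-388 + 25740/2359) = 1/(-889552/2359) = -2359/889552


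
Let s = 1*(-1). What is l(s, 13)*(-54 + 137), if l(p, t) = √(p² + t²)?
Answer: 83*√170 ≈ 1082.2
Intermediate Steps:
s = -1
l(s, 13)*(-54 + 137) = √((-1)² + 13²)*(-54 + 137) = √(1 + 169)*83 = √170*83 = 83*√170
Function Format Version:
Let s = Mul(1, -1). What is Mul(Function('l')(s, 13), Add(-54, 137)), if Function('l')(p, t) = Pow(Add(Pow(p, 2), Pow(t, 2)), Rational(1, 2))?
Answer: Mul(83, Pow(170, Rational(1, 2))) ≈ 1082.2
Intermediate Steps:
s = -1
Mul(Function('l')(s, 13), Add(-54, 137)) = Mul(Pow(Add(Pow(-1, 2), Pow(13, 2)), Rational(1, 2)), Add(-54, 137)) = Mul(Pow(Add(1, 169), Rational(1, 2)), 83) = Mul(Pow(170, Rational(1, 2)), 83) = Mul(83, Pow(170, Rational(1, 2)))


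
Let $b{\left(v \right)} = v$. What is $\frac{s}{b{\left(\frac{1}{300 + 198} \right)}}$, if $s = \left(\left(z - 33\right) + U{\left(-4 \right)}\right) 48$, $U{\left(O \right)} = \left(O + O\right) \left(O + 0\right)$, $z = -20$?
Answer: $-501984$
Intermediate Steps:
$U{\left(O \right)} = 2 O^{2}$ ($U{\left(O \right)} = 2 O O = 2 O^{2}$)
$s = -1008$ ($s = \left(\left(-20 - 33\right) + 2 \left(-4\right)^{2}\right) 48 = \left(-53 + 2 \cdot 16\right) 48 = \left(-53 + 32\right) 48 = \left(-21\right) 48 = -1008$)
$\frac{s}{b{\left(\frac{1}{300 + 198} \right)}} = - \frac{1008}{\frac{1}{300 + 198}} = - \frac{1008}{\frac{1}{498}} = - 1008 \frac{1}{\frac{1}{498}} = \left(-1008\right) 498 = -501984$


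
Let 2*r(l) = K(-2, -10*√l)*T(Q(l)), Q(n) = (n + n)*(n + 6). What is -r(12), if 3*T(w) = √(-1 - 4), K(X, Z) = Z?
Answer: 10*I*√15/3 ≈ 12.91*I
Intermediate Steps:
Q(n) = 2*n*(6 + n) (Q(n) = (2*n)*(6 + n) = 2*n*(6 + n))
T(w) = I*√5/3 (T(w) = √(-1 - 4)/3 = √(-5)/3 = (I*√5)/3 = I*√5/3)
r(l) = -5*I*√5*√l/3 (r(l) = ((-10*√l)*(I*√5/3))/2 = (-10*I*√5*√l/3)/2 = -5*I*√5*√l/3)
-r(12) = -(-5)*I*√5*√12/3 = -(-5)*I*√5*2*√3/3 = -(-10)*I*√15/3 = 10*I*√15/3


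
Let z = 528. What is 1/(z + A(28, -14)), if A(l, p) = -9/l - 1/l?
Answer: 14/7387 ≈ 0.0018952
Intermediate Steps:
A(l, p) = -10/l
1/(z + A(28, -14)) = 1/(528 - 10/28) = 1/(528 - 10*1/28) = 1/(528 - 5/14) = 1/(7387/14) = 14/7387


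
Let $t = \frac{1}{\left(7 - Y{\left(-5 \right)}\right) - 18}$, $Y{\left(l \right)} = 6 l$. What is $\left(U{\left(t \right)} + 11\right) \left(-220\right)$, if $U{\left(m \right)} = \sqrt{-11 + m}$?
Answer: $-2420 - \frac{880 i \sqrt{247}}{19} \approx -2420.0 - 727.91 i$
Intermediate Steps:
$t = \frac{1}{19}$ ($t = \frac{1}{\left(7 - 6 \left(-5\right)\right) - 18} = \frac{1}{\left(7 - -30\right) - 18} = \frac{1}{\left(7 + 30\right) - 18} = \frac{1}{37 - 18} = \frac{1}{19} \approx 0.052632$)
$\left(U{\left(t \right)} + 11\right) \left(-220\right) = \left(\sqrt{-11 + \frac{1}{19}} + 11\right) \left(-220\right) = \left(\sqrt{- \frac{208}{19}} + 11\right) \left(-220\right) = \left(\frac{4 i \sqrt{247}}{19} + 11\right) \left(-220\right) = \left(11 + \frac{4 i \sqrt{247}}{19}\right) \left(-220\right) = -2420 - \frac{880 i \sqrt{247}}{19}$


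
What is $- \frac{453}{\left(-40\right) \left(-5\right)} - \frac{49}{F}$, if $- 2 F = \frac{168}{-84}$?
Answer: $- \frac{10253}{200} \approx -51.265$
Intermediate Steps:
$F = 1$ ($F = - \frac{168 \frac{1}{-84}}{2} = - \frac{168 \left(- \frac{1}{84}\right)}{2} = \left(- \frac{1}{2}\right) \left(-2\right) = 1$)
$- \frac{453}{\left(-40\right) \left(-5\right)} - \frac{49}{F} = - \frac{453}{\left(-40\right) \left(-5\right)} - \frac{49}{1} = - \frac{453}{200} - 49 = - \frac{10253}{200}$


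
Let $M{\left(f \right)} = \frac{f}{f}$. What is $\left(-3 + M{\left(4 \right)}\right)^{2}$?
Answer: $4$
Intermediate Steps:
$M{\left(f \right)} = 1$
$\left(-3 + M{\left(4 \right)}\right)^{2} = \left(-3 + 1\right)^{2} = \left(-2\right)^{2} = 4$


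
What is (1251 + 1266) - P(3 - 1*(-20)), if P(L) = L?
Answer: 2494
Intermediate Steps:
(1251 + 1266) - P(3 - 1*(-20)) = (1251 + 1266) - (3 - 1*(-20)) = 2517 - (3 + 20) = 2517 - 1*23 = 2517 - 23 = 2494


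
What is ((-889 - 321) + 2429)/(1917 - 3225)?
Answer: -1219/1308 ≈ -0.93196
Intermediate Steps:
((-889 - 321) + 2429)/(1917 - 3225) = (-1210 + 2429)/(-1308) = 1219*(-1/1308) = -1219/1308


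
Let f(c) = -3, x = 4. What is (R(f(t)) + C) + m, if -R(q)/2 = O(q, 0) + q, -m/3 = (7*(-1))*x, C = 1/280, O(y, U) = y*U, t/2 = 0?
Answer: 25201/280 ≈ 90.004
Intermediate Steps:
t = 0 (t = 2*0 = 0)
O(y, U) = U*y
C = 1/280 ≈ 0.0035714
m = 84 (m = -3*7*(-1)*4 = -(-21)*4 = -3*(-28) = 84)
R(q) = -2*q (R(q) = -2*(0*q + q) = -2*(0 + q) = -2*q)
(R(f(t)) + C) + m = (-2*(-3) + 1/280) + 84 = (6 + 1/280) + 84 = 1681/280 + 84 = 25201/280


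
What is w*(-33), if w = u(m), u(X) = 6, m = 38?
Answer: -198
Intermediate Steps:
w = 6
w*(-33) = 6*(-33) = -198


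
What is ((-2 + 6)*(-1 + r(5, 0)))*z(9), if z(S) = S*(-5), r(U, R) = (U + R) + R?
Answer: -720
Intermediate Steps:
r(U, R) = U + 2*R (r(U, R) = (R + U) + R = U + 2*R)
z(S) = -5*S
((-2 + 6)*(-1 + r(5, 0)))*z(9) = ((-2 + 6)*(-1 + (5 + 2*0)))*(-5*9) = (4*(-1 + (5 + 0)))*(-45) = (4*(-1 + 5))*(-45) = (4*4)*(-45) = 16*(-45) = -720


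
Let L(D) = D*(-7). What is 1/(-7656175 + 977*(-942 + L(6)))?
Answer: -1/8617543 ≈ -1.1604e-7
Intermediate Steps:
L(D) = -7*D
1/(-7656175 + 977*(-942 + L(6))) = 1/(-7656175 + 977*(-942 - 7*6)) = 1/(-7656175 + 977*(-942 - 42)) = 1/(-7656175 + 977*(-984)) = 1/(-7656175 - 961368) = 1/(-8617543) = -1/8617543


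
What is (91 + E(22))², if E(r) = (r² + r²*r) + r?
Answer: 126450025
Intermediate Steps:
E(r) = r + r² + r³ (E(r) = (r² + r³) + r = r + r² + r³)
(91 + E(22))² = (91 + 22*(1 + 22 + 22²))² = (91 + 22*(1 + 22 + 484))² = (91 + 22*507)² = (91 + 11154)² = 11245² = 126450025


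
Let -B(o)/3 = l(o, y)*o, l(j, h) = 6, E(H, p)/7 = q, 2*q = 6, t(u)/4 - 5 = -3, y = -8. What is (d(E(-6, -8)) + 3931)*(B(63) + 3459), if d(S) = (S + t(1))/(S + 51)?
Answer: 219372275/24 ≈ 9.1405e+6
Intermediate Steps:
t(u) = 8 (t(u) = 20 + 4*(-3) = 20 - 12 = 8)
q = 3 (q = (½)*6 = 3)
E(H, p) = 21 (E(H, p) = 7*3 = 21)
d(S) = (8 + S)/(51 + S) (d(S) = (S + 8)/(S + 51) = (8 + S)/(51 + S))
B(o) = -18*o
(d(E(-6, -8)) + 3931)*(B(63) + 3459) = ((8 + 21)/(51 + 21) + 3931)*(-18*63 + 3459) = (29/72 + 3931)*(-1134 + 3459) = ((1/72)*29 + 3931)*2325 = (29/72 + 3931)*2325 = (283061/72)*2325 = 219372275/24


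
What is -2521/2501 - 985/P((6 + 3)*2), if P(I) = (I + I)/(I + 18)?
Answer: -2466006/2501 ≈ -986.01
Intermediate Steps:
P(I) = 2*I/(18 + I) (P(I) = (2*I)/(18 + I) = 2*I/(18 + I))
-2521/2501 - 985/P((6 + 3)*2) = -2521/2501 - 985*(18 + (6 + 3)*2)/(4*(6 + 3)) = -2521*1/2501 - 985/1 = -2521/2501 - 985/1 = -2521/2501 - 985*1 = -2521/2501 - 985 = -2466006/2501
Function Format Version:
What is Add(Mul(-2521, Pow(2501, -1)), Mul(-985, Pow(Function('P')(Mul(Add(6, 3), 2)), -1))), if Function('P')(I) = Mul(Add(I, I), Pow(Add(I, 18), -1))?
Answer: Rational(-2466006, 2501) ≈ -986.01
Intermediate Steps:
Function('P')(I) = Mul(2, I, Pow(Add(18, I), -1)) (Function('P')(I) = Mul(Mul(2, I), Pow(Add(18, I), -1)) = Mul(2, I, Pow(Add(18, I), -1)))
Add(Mul(-2521, Pow(2501, -1)), Mul(-985, Pow(Function('P')(Mul(Add(6, 3), 2)), -1))) = Add(Mul(-2521, Pow(2501, -1)), Mul(-985, Pow(Mul(2, Mul(Add(6, 3), 2), Pow(Add(18, Mul(Add(6, 3), 2)), -1)), -1))) = Add(Mul(-2521, Rational(1, 2501)), Mul(-985, Pow(Mul(2, Mul(9, 2), Pow(Add(18, Mul(9, 2)), -1)), -1))) = Add(Rational(-2521, 2501), Mul(-985, Pow(Mul(2, 18, Pow(Add(18, 18), -1)), -1))) = Add(Rational(-2521, 2501), Mul(-985, Pow(Mul(2, 18, Pow(36, -1)), -1))) = Add(Rational(-2521, 2501), Mul(-985, Pow(Mul(2, 18, Rational(1, 36)), -1))) = Add(Rational(-2521, 2501), Mul(-985, Pow(1, -1))) = Add(Rational(-2521, 2501), Mul(-985, 1)) = Add(Rational(-2521, 2501), -985) = Rational(-2466006, 2501)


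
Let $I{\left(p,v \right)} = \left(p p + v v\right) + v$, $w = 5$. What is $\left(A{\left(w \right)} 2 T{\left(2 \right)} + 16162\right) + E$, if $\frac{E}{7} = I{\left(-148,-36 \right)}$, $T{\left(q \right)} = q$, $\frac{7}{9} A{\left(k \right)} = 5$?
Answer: $\frac{1248350}{7} \approx 1.7834 \cdot 10^{5}$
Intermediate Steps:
$A{\left(k \right)} = \frac{45}{7}$ ($A{\left(k \right)} = \frac{9}{7} \cdot 5 = \frac{45}{7}$)
$I{\left(p,v \right)} = v + p^{2} + v^{2}$ ($I{\left(p,v \right)} = \left(p^{2} + v^{2}\right) + v = v + p^{2} + v^{2}$)
$E = 162148$ ($E = 7 \left(-36 + \left(-148\right)^{2} + \left(-36\right)^{2}\right) = 7 \left(-36 + 21904 + 1296\right) = 7 \cdot 23164 = 162148$)
$\left(A{\left(w \right)} 2 T{\left(2 \right)} + 16162\right) + E = \left(\frac{45}{7} \cdot 2 \cdot 2 + 16162\right) + 162148 = \left(\frac{90}{7} \cdot 2 + 16162\right) + 162148 = \left(\frac{180}{7} + 16162\right) + 162148 = \frac{113314}{7} + 162148 = \frac{1248350}{7}$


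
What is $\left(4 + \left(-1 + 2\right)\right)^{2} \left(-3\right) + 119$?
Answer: $44$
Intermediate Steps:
$\left(4 + \left(-1 + 2\right)\right)^{2} \left(-3\right) + 119 = \left(4 + 1\right)^{2} \left(-3\right) + 119 = 5^{2} \left(-3\right) + 119 = 25 \left(-3\right) + 119 = -75 + 119 = 44$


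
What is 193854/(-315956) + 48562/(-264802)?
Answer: -16669095545/20916445178 ≈ -0.79694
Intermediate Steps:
193854/(-315956) + 48562/(-264802) = 193854*(-1/315956) + 48562*(-1/264802) = -96927/157978 - 24281/132401 = -16669095545/20916445178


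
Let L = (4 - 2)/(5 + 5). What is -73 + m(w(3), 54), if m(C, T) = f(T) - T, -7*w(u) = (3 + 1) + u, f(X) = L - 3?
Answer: -649/5 ≈ -129.80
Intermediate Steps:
L = ⅕ (L = 2/10 = 2*(⅒) = ⅕ ≈ 0.20000)
f(X) = -14/5 (f(X) = ⅕ - 3 = -14/5)
w(u) = -4/7 - u/7 (w(u) = -((3 + 1) + u)/7 = -(4 + u)/7 = -4/7 - u/7)
m(C, T) = -14/5 - T
-73 + m(w(3), 54) = -73 + (-14/5 - 1*54) = -73 + (-14/5 - 54) = -73 - 284/5 = -649/5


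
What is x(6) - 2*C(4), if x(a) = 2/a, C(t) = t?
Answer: -23/3 ≈ -7.6667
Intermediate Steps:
x(6) - 2*C(4) = 2/6 - 2*4 = 2*(⅙) - 8 = ⅓ - 8 = -23/3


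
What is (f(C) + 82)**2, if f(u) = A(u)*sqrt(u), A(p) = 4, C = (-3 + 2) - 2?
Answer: 6676 + 656*I*sqrt(3) ≈ 6676.0 + 1136.2*I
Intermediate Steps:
C = -3 (C = -1 - 2 = -3)
f(u) = 4*sqrt(u)
(f(C) + 82)**2 = (4*sqrt(-3) + 82)**2 = (4*(I*sqrt(3)) + 82)**2 = (4*I*sqrt(3) + 82)**2 = (82 + 4*I*sqrt(3))**2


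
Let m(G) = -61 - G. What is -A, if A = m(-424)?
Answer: -363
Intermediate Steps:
A = 363 (A = -61 - 1*(-424) = -61 + 424 = 363)
-A = -1*363 = -363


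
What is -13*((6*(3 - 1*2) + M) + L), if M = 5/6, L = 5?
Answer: -923/6 ≈ -153.83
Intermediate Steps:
M = 5/6 (M = 5*(1/6) = 5/6 ≈ 0.83333)
-13*((6*(3 - 1*2) + M) + L) = -13*((6*(3 - 1*2) + 5/6) + 5) = -13*((6*(3 - 2) + 5/6) + 5) = -13*((6*1 + 5/6) + 5) = -13*((6 + 5/6) + 5) = -13*(41/6 + 5) = -13*71/6 = -923/6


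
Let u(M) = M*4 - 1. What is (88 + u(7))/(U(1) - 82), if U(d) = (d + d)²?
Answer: -115/78 ≈ -1.4744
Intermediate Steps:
u(M) = -1 + 4*M (u(M) = 4*M - 1 = -1 + 4*M)
U(d) = 4*d² (U(d) = (2*d)² = 4*d²)
(88 + u(7))/(U(1) - 82) = (88 + (-1 + 4*7))/(4*1² - 82) = (88 + (-1 + 28))/(4*1 - 82) = (88 + 27)/(4 - 82) = 115/(-78) = 115*(-1/78) = -115/78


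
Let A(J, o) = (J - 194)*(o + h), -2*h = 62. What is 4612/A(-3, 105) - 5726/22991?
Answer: -94754060/167581399 ≈ -0.56542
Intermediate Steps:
h = -31 (h = -½*62 = -31)
A(J, o) = (-194 + J)*(-31 + o) (A(J, o) = (J - 194)*(o - 31) = (-194 + J)*(-31 + o))
4612/A(-3, 105) - 5726/22991 = 4612/(6014 - 194*105 - 31*(-3) - 3*105) - 5726/22991 = 4612/(6014 - 20370 + 93 - 315) - 5726*1/22991 = 4612/(-14578) - 5726/22991 = 4612*(-1/14578) - 5726/22991 = -2306/7289 - 5726/22991 = -94754060/167581399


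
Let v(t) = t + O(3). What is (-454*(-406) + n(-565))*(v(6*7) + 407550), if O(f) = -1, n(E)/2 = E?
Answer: 74668225654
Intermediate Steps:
n(E) = 2*E
v(t) = -1 + t (v(t) = t - 1 = -1 + t)
(-454*(-406) + n(-565))*(v(6*7) + 407550) = (-454*(-406) + 2*(-565))*((-1 + 6*7) + 407550) = (184324 - 1130)*((-1 + 42) + 407550) = 183194*(41 + 407550) = 183194*407591 = 74668225654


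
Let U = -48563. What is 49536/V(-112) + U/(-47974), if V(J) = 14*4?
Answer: 297394949/335818 ≈ 885.58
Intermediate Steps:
V(J) = 56
49536/V(-112) + U/(-47974) = 49536/56 - 48563/(-47974) = 49536*(1/56) - 48563*(-1/47974) = 6192/7 + 48563/47974 = 297394949/335818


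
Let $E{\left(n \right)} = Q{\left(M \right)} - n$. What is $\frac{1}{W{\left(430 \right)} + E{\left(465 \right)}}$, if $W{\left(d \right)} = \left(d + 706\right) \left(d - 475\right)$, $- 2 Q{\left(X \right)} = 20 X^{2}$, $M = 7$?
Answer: $- \frac{1}{52075} \approx -1.9203 \cdot 10^{-5}$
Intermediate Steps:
$Q{\left(X \right)} = - 10 X^{2}$ ($Q{\left(X \right)} = - \frac{20 X^{2}}{2} = - 10 X^{2}$)
$E{\left(n \right)} = -490 - n$ ($E{\left(n \right)} = - 10 \cdot 7^{2} - n = \left(-10\right) 49 - n = -490 - n$)
$W{\left(d \right)} = \left(-475 + d\right) \left(706 + d\right)$ ($W{\left(d \right)} = \left(706 + d\right) \left(-475 + d\right) = \left(-475 + d\right) \left(706 + d\right)$)
$\frac{1}{W{\left(430 \right)} + E{\left(465 \right)}} = \frac{1}{\left(-335350 + 430^{2} + 231 \cdot 430\right) - 955} = \frac{1}{\left(-335350 + 184900 + 99330\right) - 955} = \frac{1}{-51120 - 955} = \frac{1}{-52075} = - \frac{1}{52075}$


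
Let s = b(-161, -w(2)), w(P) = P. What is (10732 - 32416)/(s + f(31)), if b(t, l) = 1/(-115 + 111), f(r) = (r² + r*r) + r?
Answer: -86736/7811 ≈ -11.104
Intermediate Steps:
f(r) = r + 2*r² (f(r) = (r² + r²) + r = 2*r² + r = r + 2*r²)
b(t, l) = -¼ (b(t, l) = 1/(-4) = -¼)
s = -¼ ≈ -0.25000
(10732 - 32416)/(s + f(31)) = (10732 - 32416)/(-¼ + 31*(1 + 2*31)) = -21684/(-¼ + 31*(1 + 62)) = -21684/(-¼ + 31*63) = -21684/(-¼ + 1953) = -21684/7811/4 = -21684*4/7811 = -86736/7811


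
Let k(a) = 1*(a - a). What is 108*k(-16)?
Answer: 0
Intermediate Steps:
k(a) = 0 (k(a) = 1*0 = 0)
108*k(-16) = 108*0 = 0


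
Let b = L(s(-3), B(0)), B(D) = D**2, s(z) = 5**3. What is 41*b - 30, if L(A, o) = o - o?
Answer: -30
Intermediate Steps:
s(z) = 125
L(A, o) = 0
b = 0
41*b - 30 = 41*0 - 30 = 0 - 30 = -30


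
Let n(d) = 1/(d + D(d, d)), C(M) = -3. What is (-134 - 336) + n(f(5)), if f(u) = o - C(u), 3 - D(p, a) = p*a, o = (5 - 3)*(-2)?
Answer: -469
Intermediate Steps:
o = -4 (o = 2*(-2) = -4)
D(p, a) = 3 - a*p (D(p, a) = 3 - p*a = 3 - a*p)
f(u) = -1 (f(u) = -4 - 1*(-3) = -4 + 3 = -1)
n(d) = 1/(3 + d - d²) (n(d) = 1/(d + (3 - d*d)) = 1/(d + (3 - d²)) = 1/(3 + d - d²))
(-134 - 336) + n(f(5)) = (-134 - 336) + 1/(3 - 1 - 1*(-1)²) = -470 + 1/(3 - 1 - 1*1) = -470 + 1/(3 - 1 - 1) = -470 + 1/1 = -470 + 1 = -469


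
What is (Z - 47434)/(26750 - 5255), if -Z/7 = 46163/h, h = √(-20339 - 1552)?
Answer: -47434/21495 + 323141*I*√21891/470547045 ≈ -2.2067 + 0.10161*I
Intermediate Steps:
h = I*√21891 (h = √(-21891) = I*√21891 ≈ 147.96*I)
Z = 323141*I*√21891/21891 (Z = -323141/(I*√21891) = -323141*(-I*√21891/21891) = -(-323141)*I*√21891/21891 = 323141*I*√21891/21891 ≈ 2184.0*I)
(Z - 47434)/(26750 - 5255) = (323141*I*√21891/21891 - 47434)/(26750 - 5255) = (-47434 + 323141*I*√21891/21891)/21495 = (-47434 + 323141*I*√21891/21891)*(1/21495) = -47434/21495 + 323141*I*√21891/470547045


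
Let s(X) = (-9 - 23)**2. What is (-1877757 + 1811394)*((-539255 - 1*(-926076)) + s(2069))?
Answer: -25738557735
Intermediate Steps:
s(X) = 1024 (s(X) = (-32)**2 = 1024)
(-1877757 + 1811394)*((-539255 - 1*(-926076)) + s(2069)) = (-1877757 + 1811394)*((-539255 - 1*(-926076)) + 1024) = -66363*((-539255 + 926076) + 1024) = -66363*(386821 + 1024) = -66363*387845 = -25738557735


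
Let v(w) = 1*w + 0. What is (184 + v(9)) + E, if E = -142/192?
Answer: 18457/96 ≈ 192.26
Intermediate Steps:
E = -71/96 (E = -142*1/192 = -71/96 ≈ -0.73958)
v(w) = w (v(w) = w + 0 = w)
(184 + v(9)) + E = (184 + 9) - 71/96 = 193 - 71/96 = 18457/96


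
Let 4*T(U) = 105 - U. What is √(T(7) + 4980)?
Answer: √20018/2 ≈ 70.742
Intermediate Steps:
T(U) = 105/4 - U/4 (T(U) = (105 - U)/4 = 105/4 - U/4)
√(T(7) + 4980) = √((105/4 - ¼*7) + 4980) = √((105/4 - 7/4) + 4980) = √(49/2 + 4980) = √(10009/2) = √20018/2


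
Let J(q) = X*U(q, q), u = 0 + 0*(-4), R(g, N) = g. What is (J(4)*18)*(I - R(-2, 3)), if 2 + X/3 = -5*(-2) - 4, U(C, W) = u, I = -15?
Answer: 0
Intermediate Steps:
u = 0 (u = 0 + 0 = 0)
U(C, W) = 0
X = 12 (X = -6 + 3*(-5*(-2) - 4) = -6 + 3*(10 - 4) = -6 + 3*6 = -6 + 18 = 12)
J(q) = 0 (J(q) = 12*0 = 0)
(J(4)*18)*(I - R(-2, 3)) = (0*18)*(-15 - 1*(-2)) = 0*(-15 + 2) = 0*(-13) = 0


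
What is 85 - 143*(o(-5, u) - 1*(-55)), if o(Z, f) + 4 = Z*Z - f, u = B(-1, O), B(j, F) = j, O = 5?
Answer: -10926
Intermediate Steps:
u = -1
o(Z, f) = -4 + Z² - f (o(Z, f) = -4 + (Z*Z - f) = -4 + (Z² - f) = -4 + Z² - f)
85 - 143*(o(-5, u) - 1*(-55)) = 85 - 143*((-4 + (-5)² - 1*(-1)) - 1*(-55)) = 85 - 143*((-4 + 25 + 1) + 55) = 85 - 143*(22 + 55) = 85 - 143*77 = 85 - 11011 = -10926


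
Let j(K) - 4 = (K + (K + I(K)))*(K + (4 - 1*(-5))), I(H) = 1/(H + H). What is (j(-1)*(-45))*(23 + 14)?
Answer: 26640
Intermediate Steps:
I(H) = 1/(2*H)
j(K) = 4 + (9 + K)*(1/(2*K) + 2*K) (j(K) = 4 + (K + (K + 1/(2*K)))*(K + (4 - 1*(-5))) = 4 + (1/(2*K) + 2*K)*(K + (4 + 5)) = 4 + (1/(2*K) + 2*K)*(K + 9) = 4 + (1/(2*K) + 2*K)*(9 + K) = 4 + (9 + K)*(1/(2*K) + 2*K))
(j(-1)*(-45))*(23 + 14) = (((½)*(9 - (9 + 4*(-1)² + 36*(-1)))/(-1))*(-45))*(23 + 14) = (((½)*(-1)*(9 - (9 + 4*1 - 36)))*(-45))*37 = (((½)*(-1)*(9 - (9 + 4 - 36)))*(-45))*37 = (((½)*(-1)*(9 - 1*(-23)))*(-45))*37 = (((½)*(-1)*(9 + 23))*(-45))*37 = (((½)*(-1)*32)*(-45))*37 = -16*(-45)*37 = 720*37 = 26640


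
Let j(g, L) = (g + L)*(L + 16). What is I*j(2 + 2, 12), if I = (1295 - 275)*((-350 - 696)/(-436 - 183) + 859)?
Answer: 243453208320/619 ≈ 3.9330e+8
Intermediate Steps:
j(g, L) = (16 + L)*(L + g) (j(g, L) = (L + g)*(16 + L) = (16 + L)*(L + g))
I = 543422340/619 (I = 1020*(-1046/(-619) + 859) = 1020*(-1046*(-1/619) + 859) = 1020*(1046/619 + 859) = 1020*(532767/619) = 543422340/619 ≈ 8.7790e+5)
I*j(2 + 2, 12) = 543422340*(12² + 16*12 + 16*(2 + 2) + 12*(2 + 2))/619 = 543422340*(144 + 192 + 16*4 + 12*4)/619 = 543422340*(144 + 192 + 64 + 48)/619 = (543422340/619)*448 = 243453208320/619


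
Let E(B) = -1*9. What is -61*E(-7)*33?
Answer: 18117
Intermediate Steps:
E(B) = -9
-61*E(-7)*33 = -61*(-9)*33 = 549*33 = 18117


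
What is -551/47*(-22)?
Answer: 12122/47 ≈ 257.92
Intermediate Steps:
-551/47*(-22) = 12122/47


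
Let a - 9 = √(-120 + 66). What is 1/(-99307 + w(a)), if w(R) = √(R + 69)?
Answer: 1/(-99307 + √3*√(26 + I*√6)) ≈ -1.0071e-5 - 4.0e-11*I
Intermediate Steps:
a = 9 + 3*I*√6 (a = 9 + √(-120 + 66) = 9 + √(-54) = 9 + 3*I*√6 ≈ 9.0 + 7.3485*I)
w(R) = √(69 + R)
1/(-99307 + w(a)) = 1/(-99307 + √(69 + (9 + 3*I*√6))) = 1/(-99307 + √(78 + 3*I*√6))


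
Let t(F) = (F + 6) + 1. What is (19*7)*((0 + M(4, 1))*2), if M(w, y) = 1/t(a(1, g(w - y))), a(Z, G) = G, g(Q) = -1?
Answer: 133/3 ≈ 44.333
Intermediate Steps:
t(F) = 7 + F (t(F) = (6 + F) + 1 = 7 + F)
M(w, y) = ⅙ (M(w, y) = 1/(7 - 1) = 1/6 = ⅙)
(19*7)*((0 + M(4, 1))*2) = (19*7)*((0 + ⅙)*2) = 133*((⅙)*2) = 133*(⅓) = 133/3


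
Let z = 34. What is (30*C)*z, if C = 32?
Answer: 32640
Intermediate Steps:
(30*C)*z = (30*32)*34 = 960*34 = 32640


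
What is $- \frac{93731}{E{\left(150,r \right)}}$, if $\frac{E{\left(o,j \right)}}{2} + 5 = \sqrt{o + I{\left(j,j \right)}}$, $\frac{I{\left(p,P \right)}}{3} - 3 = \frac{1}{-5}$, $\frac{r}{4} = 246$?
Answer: $- \frac{2343275}{1334} - \frac{281193 \sqrt{110}}{667} \approx -6178.1$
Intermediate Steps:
$r = 984$ ($r = 4 \cdot 246 = 984$)
$I{\left(p,P \right)} = \frac{42}{5}$ ($I{\left(p,P \right)} = 9 + \frac{3}{-5} = 9 + 3 \left(- \frac{1}{5}\right) = 9 - \frac{3}{5} = \frac{42}{5}$)
$E{\left(o,j \right)} = -10 + 2 \sqrt{\frac{42}{5} + o}$ ($E{\left(o,j \right)} = -10 + 2 \sqrt{o + \frac{42}{5}} = -10 + 2 \sqrt{\frac{42}{5} + o}$)
$- \frac{93731}{E{\left(150,r \right)}} = - \frac{93731}{-10 + \frac{2 \sqrt{210 + 25 \cdot 150}}{5}} = - \frac{93731}{-10 + \frac{2 \sqrt{210 + 3750}}{5}} = - \frac{93731}{-10 + \frac{2 \sqrt{3960}}{5}} = - \frac{93731}{-10 + \frac{2 \cdot 6 \sqrt{110}}{5}} = - \frac{93731}{-10 + \frac{12 \sqrt{110}}{5}}$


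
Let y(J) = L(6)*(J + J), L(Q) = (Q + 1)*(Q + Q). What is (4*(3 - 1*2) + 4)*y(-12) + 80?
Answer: -16048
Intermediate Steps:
L(Q) = 2*Q*(1 + Q) (L(Q) = (1 + Q)*(2*Q) = 2*Q*(1 + Q))
y(J) = 168*J (y(J) = (2*6*(1 + 6))*(J + J) = (2*6*7)*(2*J) = 84*(2*J) = 168*J)
(4*(3 - 1*2) + 4)*y(-12) + 80 = (4*(3 - 1*2) + 4)*(168*(-12)) + 80 = (4*(3 - 2) + 4)*(-2016) + 80 = (4*1 + 4)*(-2016) + 80 = (4 + 4)*(-2016) + 80 = 8*(-2016) + 80 = -16128 + 80 = -16048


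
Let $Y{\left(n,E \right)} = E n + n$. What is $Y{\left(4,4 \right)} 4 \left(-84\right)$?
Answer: $-6720$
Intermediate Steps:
$Y{\left(n,E \right)} = n + E n$
$Y{\left(4,4 \right)} 4 \left(-84\right) = 4 \left(1 + 4\right) 4 \left(-84\right) = 4 \cdot 5 \cdot 4 \left(-84\right) = 20 \cdot 4 \left(-84\right) = 80 \left(-84\right) = -6720$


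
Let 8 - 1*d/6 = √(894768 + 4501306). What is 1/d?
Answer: -2/8094015 - √5396074/32376060 ≈ -7.1996e-5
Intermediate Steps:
d = 48 - 6*√5396074 (d = 48 - 6*√(894768 + 4501306) = 48 - 6*√5396074 ≈ -13890.)
1/d = 1/(48 - 6*√5396074)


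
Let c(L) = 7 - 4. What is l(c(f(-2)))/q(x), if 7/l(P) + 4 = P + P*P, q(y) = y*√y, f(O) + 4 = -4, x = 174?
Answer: 7*√174/242208 ≈ 0.00038123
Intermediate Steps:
f(O) = -8 (f(O) = -4 - 4 = -8)
q(y) = y^(3/2)
c(L) = 3
l(P) = 7/(-4 + P + P²) (l(P) = 7/(-4 + (P + P*P)) = 7/(-4 + (P + P²)) = 7/(-4 + P + P²))
l(c(f(-2)))/q(x) = (7/(-4 + 3 + 3²))/(174^(3/2)) = (7/(-4 + 3 + 9))/((174*√174)) = (7/8)*(√174/30276) = (7*(⅛))*(√174/30276) = 7*(√174/30276)/8 = 7*√174/242208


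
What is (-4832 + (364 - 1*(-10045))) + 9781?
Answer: 15358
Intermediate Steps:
(-4832 + (364 - 1*(-10045))) + 9781 = (-4832 + (364 + 10045)) + 9781 = (-4832 + 10409) + 9781 = 5577 + 9781 = 15358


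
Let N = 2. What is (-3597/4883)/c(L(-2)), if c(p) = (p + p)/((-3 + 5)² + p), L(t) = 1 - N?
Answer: 10791/9766 ≈ 1.1050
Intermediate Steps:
L(t) = -1 (L(t) = 1 - 1*2 = 1 - 2 = -1)
c(p) = 2*p/(4 + p) (c(p) = (2*p)/(2² + p) = (2*p)/(4 + p) = 2*p/(4 + p))
(-3597/4883)/c(L(-2)) = (-3597/4883)/((2*(-1)/(4 - 1))) = (-3597*1/4883)/((2*(-1)/3)) = -3597/(4883*(2*(-1)*(⅓))) = -3597/(4883*(-⅔)) = -3597/4883*(-3/2) = 10791/9766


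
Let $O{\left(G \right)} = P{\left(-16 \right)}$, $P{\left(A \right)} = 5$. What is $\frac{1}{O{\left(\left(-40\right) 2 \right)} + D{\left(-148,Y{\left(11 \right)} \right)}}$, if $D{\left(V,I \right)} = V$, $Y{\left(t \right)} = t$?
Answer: $- \frac{1}{143} \approx -0.006993$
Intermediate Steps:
$O{\left(G \right)} = 5$
$\frac{1}{O{\left(\left(-40\right) 2 \right)} + D{\left(-148,Y{\left(11 \right)} \right)}} = \frac{1}{5 - 148} = \frac{1}{-143} = - \frac{1}{143}$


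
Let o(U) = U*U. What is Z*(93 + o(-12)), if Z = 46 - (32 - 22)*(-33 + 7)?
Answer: 72522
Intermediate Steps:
Z = 306 (Z = 46 - 10*(-26) = 46 - 1*(-260) = 46 + 260 = 306)
o(U) = U²
Z*(93 + o(-12)) = 306*(93 + (-12)²) = 306*(93 + 144) = 306*237 = 72522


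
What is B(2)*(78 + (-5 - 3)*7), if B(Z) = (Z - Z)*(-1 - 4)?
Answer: 0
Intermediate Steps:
B(Z) = 0 (B(Z) = 0*(-5) = 0)
B(2)*(78 + (-5 - 3)*7) = 0*(78 + (-5 - 3)*7) = 0*(78 - 8*7) = 0*(78 - 56) = 0*22 = 0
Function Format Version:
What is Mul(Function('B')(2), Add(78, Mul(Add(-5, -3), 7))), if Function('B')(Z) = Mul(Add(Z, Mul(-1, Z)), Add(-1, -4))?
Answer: 0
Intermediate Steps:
Function('B')(Z) = 0 (Function('B')(Z) = Mul(0, -5) = 0)
Mul(Function('B')(2), Add(78, Mul(Add(-5, -3), 7))) = Mul(0, Add(78, Mul(Add(-5, -3), 7))) = Mul(0, Add(78, Mul(-8, 7))) = Mul(0, Add(78, -56)) = Mul(0, 22) = 0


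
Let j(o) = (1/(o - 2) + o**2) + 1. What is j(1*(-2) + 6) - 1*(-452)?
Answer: 939/2 ≈ 469.50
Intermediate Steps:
j(o) = 1 + o**2 + 1/(-2 + o) (j(o) = (1/(-2 + o) + o**2) + 1 = (o**2 + 1/(-2 + o)) + 1 = 1 + o**2 + 1/(-2 + o))
j(1*(-2) + 6) - 1*(-452) = (-1 + (1*(-2) + 6) + (1*(-2) + 6)**3 - 2*(1*(-2) + 6)**2)/(-2 + (1*(-2) + 6)) - 1*(-452) = (-1 + (-2 + 6) + (-2 + 6)**3 - 2*(-2 + 6)**2)/(-2 + (-2 + 6)) + 452 = (-1 + 4 + 4**3 - 2*4**2)/(-2 + 4) + 452 = (-1 + 4 + 64 - 2*16)/2 + 452 = (-1 + 4 + 64 - 32)/2 + 452 = (1/2)*35 + 452 = 35/2 + 452 = 939/2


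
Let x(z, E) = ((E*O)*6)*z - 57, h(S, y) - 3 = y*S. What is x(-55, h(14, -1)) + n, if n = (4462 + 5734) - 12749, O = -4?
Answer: -17130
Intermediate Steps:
h(S, y) = 3 + S*y (h(S, y) = 3 + y*S = 3 + S*y)
x(z, E) = -57 - 24*E*z (x(z, E) = ((E*(-4))*6)*z - 57 = (-4*E*6)*z - 57 = (-24*E)*z - 57 = -24*E*z - 57 = -57 - 24*E*z)
n = -2553 (n = 10196 - 12749 = -2553)
x(-55, h(14, -1)) + n = (-57 - 24*(3 + 14*(-1))*(-55)) - 2553 = (-57 - 24*(3 - 14)*(-55)) - 2553 = (-57 - 24*(-11)*(-55)) - 2553 = (-57 - 14520) - 2553 = -14577 - 2553 = -17130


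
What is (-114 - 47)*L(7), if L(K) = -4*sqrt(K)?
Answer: 644*sqrt(7) ≈ 1703.9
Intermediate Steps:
(-114 - 47)*L(7) = (-114 - 47)*(-4*sqrt(7)) = -(-644)*sqrt(7) = 644*sqrt(7)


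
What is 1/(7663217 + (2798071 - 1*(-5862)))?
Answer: 1/10467150 ≈ 9.5537e-8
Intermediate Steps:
1/(7663217 + (2798071 - 1*(-5862))) = 1/(7663217 + (2798071 + 5862)) = 1/(7663217 + 2803933) = 1/10467150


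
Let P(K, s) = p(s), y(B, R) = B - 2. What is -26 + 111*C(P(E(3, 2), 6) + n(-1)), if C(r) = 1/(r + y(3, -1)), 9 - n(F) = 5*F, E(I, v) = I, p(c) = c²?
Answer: -405/17 ≈ -23.824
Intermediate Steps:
y(B, R) = -2 + B
n(F) = 9 - 5*F
P(K, s) = s²
C(r) = 1/(1 + r) (C(r) = 1/(r + (-2 + 3)) = 1/(r + 1) = 1/(1 + r))
-26 + 111*C(P(E(3, 2), 6) + n(-1)) = -26 + 111/(1 + (6² + (9 - 5*(-1)))) = -26 + 111/(1 + (36 + (9 + 5))) = -26 + 111/(1 + (36 + 14)) = -26 + 111/(1 + 50) = -26 + 111/51 = -26 + 111*(1/51) = -26 + 37/17 = -405/17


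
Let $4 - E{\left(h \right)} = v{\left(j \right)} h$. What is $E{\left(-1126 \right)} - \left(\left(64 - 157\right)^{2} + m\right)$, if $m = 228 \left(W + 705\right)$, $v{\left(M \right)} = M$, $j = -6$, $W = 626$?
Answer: $-318869$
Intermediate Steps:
$E{\left(h \right)} = 4 + 6 h$ ($E{\left(h \right)} = 4 - - 6 h = 4 + 6 h$)
$m = 303468$ ($m = 228 \left(626 + 705\right) = 228 \cdot 1331 = 303468$)
$E{\left(-1126 \right)} - \left(\left(64 - 157\right)^{2} + m\right) = \left(4 + 6 \left(-1126\right)\right) - \left(\left(64 - 157\right)^{2} + 303468\right) = \left(4 - 6756\right) - \left(\left(-93\right)^{2} + 303468\right) = -6752 - \left(8649 + 303468\right) = -6752 - 312117 = -318869$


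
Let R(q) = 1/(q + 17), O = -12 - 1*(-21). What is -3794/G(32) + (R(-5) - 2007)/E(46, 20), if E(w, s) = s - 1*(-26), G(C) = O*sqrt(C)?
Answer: -24083/552 - 1897*sqrt(2)/36 ≈ -118.15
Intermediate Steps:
O = 9 (O = -12 + 21 = 9)
R(q) = 1/(17 + q)
G(C) = 9*sqrt(C)
E(w, s) = 26 + s (E(w, s) = s + 26 = 26 + s)
-3794/G(32) + (R(-5) - 2007)/E(46, 20) = -3794*sqrt(2)/72 + (1/(17 - 5) - 2007)/(26 + 20) = -3794*sqrt(2)/72 + (1/12 - 2007)/46 = -3794*sqrt(2)/72 + (1/12 - 2007)*(1/46) = -1897*sqrt(2)/36 - 24083/12*1/46 = -1897*sqrt(2)/36 - 24083/552 = -24083/552 - 1897*sqrt(2)/36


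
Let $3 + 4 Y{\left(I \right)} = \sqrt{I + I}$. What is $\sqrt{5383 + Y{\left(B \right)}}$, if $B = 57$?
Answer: $\frac{\sqrt{21529 + \sqrt{114}}}{2} \approx 73.382$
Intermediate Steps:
$Y{\left(I \right)} = - \frac{3}{4} + \frac{\sqrt{2} \sqrt{I}}{4}$ ($Y{\left(I \right)} = - \frac{3}{4} + \frac{\sqrt{I + I}}{4} = - \frac{3}{4} + \frac{\sqrt{2 I}}{4} = - \frac{3}{4} + \frac{\sqrt{2} \sqrt{I}}{4}$)
$\sqrt{5383 + Y{\left(B \right)}} = \sqrt{5383 - \left(\frac{3}{4} - \frac{\sqrt{2} \sqrt{57}}{4}\right)} = \sqrt{5383 - \left(\frac{3}{4} - \frac{\sqrt{114}}{4}\right)} = \sqrt{\frac{21529}{4} + \frac{\sqrt{114}}{4}}$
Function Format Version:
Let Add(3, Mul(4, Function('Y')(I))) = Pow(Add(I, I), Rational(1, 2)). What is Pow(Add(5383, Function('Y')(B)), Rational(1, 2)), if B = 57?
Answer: Mul(Rational(1, 2), Pow(Add(21529, Pow(114, Rational(1, 2))), Rational(1, 2))) ≈ 73.382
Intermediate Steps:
Function('Y')(I) = Add(Rational(-3, 4), Mul(Rational(1, 4), Pow(2, Rational(1, 2)), Pow(I, Rational(1, 2)))) (Function('Y')(I) = Add(Rational(-3, 4), Mul(Rational(1, 4), Pow(Add(I, I), Rational(1, 2)))) = Add(Rational(-3, 4), Mul(Rational(1, 4), Pow(Mul(2, I), Rational(1, 2)))) = Add(Rational(-3, 4), Mul(Rational(1, 4), Mul(Pow(2, Rational(1, 2)), Pow(I, Rational(1, 2))))) = Add(Rational(-3, 4), Mul(Rational(1, 4), Pow(2, Rational(1, 2)), Pow(I, Rational(1, 2)))))
Pow(Add(5383, Function('Y')(B)), Rational(1, 2)) = Pow(Add(5383, Add(Rational(-3, 4), Mul(Rational(1, 4), Pow(2, Rational(1, 2)), Pow(57, Rational(1, 2))))), Rational(1, 2)) = Pow(Add(5383, Add(Rational(-3, 4), Mul(Rational(1, 4), Pow(114, Rational(1, 2))))), Rational(1, 2)) = Pow(Add(Rational(21529, 4), Mul(Rational(1, 4), Pow(114, Rational(1, 2)))), Rational(1, 2))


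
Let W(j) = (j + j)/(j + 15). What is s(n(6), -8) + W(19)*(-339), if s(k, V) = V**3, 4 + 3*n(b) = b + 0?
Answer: -15145/17 ≈ -890.88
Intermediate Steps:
W(j) = 2*j/(15 + j) (W(j) = (2*j)/(15 + j) = 2*j/(15 + j))
n(b) = -4/3 + b/3 (n(b) = -4/3 + (b + 0)/3 = -4/3 + b/3)
s(n(6), -8) + W(19)*(-339) = (-8)**3 + (2*19/(15 + 19))*(-339) = -512 + (2*19/34)*(-339) = -512 + (2*19*(1/34))*(-339) = -512 + (19/17)*(-339) = -512 - 6441/17 = -15145/17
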